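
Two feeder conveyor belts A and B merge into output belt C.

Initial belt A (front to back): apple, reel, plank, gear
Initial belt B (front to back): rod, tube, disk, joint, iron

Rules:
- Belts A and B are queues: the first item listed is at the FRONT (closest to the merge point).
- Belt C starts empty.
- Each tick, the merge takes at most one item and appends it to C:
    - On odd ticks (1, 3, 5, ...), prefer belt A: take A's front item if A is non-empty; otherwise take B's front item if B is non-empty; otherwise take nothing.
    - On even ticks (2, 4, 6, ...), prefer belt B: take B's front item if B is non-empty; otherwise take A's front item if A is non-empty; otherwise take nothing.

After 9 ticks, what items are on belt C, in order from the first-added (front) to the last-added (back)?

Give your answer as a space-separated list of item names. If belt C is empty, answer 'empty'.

Tick 1: prefer A, take apple from A; A=[reel,plank,gear] B=[rod,tube,disk,joint,iron] C=[apple]
Tick 2: prefer B, take rod from B; A=[reel,plank,gear] B=[tube,disk,joint,iron] C=[apple,rod]
Tick 3: prefer A, take reel from A; A=[plank,gear] B=[tube,disk,joint,iron] C=[apple,rod,reel]
Tick 4: prefer B, take tube from B; A=[plank,gear] B=[disk,joint,iron] C=[apple,rod,reel,tube]
Tick 5: prefer A, take plank from A; A=[gear] B=[disk,joint,iron] C=[apple,rod,reel,tube,plank]
Tick 6: prefer B, take disk from B; A=[gear] B=[joint,iron] C=[apple,rod,reel,tube,plank,disk]
Tick 7: prefer A, take gear from A; A=[-] B=[joint,iron] C=[apple,rod,reel,tube,plank,disk,gear]
Tick 8: prefer B, take joint from B; A=[-] B=[iron] C=[apple,rod,reel,tube,plank,disk,gear,joint]
Tick 9: prefer A, take iron from B; A=[-] B=[-] C=[apple,rod,reel,tube,plank,disk,gear,joint,iron]

Answer: apple rod reel tube plank disk gear joint iron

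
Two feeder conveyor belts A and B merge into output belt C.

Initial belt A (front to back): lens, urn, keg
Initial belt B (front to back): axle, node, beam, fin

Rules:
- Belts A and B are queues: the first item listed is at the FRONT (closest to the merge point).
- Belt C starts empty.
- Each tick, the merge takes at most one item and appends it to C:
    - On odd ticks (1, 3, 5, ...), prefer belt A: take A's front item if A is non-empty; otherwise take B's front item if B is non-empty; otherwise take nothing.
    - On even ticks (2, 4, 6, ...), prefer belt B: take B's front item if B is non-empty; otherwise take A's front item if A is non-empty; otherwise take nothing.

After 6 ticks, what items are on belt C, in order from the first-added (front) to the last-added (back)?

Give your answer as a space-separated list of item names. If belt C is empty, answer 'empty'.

Tick 1: prefer A, take lens from A; A=[urn,keg] B=[axle,node,beam,fin] C=[lens]
Tick 2: prefer B, take axle from B; A=[urn,keg] B=[node,beam,fin] C=[lens,axle]
Tick 3: prefer A, take urn from A; A=[keg] B=[node,beam,fin] C=[lens,axle,urn]
Tick 4: prefer B, take node from B; A=[keg] B=[beam,fin] C=[lens,axle,urn,node]
Tick 5: prefer A, take keg from A; A=[-] B=[beam,fin] C=[lens,axle,urn,node,keg]
Tick 6: prefer B, take beam from B; A=[-] B=[fin] C=[lens,axle,urn,node,keg,beam]

Answer: lens axle urn node keg beam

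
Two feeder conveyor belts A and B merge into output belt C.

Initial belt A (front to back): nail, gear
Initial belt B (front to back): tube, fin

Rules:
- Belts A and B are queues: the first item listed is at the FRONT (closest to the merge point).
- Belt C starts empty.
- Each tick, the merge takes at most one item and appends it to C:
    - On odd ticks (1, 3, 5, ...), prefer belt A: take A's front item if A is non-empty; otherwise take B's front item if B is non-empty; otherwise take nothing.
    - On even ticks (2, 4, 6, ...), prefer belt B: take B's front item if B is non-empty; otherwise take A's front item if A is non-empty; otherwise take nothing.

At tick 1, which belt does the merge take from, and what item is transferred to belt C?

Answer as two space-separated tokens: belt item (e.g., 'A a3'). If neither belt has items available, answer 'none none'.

Tick 1: prefer A, take nail from A; A=[gear] B=[tube,fin] C=[nail]

Answer: A nail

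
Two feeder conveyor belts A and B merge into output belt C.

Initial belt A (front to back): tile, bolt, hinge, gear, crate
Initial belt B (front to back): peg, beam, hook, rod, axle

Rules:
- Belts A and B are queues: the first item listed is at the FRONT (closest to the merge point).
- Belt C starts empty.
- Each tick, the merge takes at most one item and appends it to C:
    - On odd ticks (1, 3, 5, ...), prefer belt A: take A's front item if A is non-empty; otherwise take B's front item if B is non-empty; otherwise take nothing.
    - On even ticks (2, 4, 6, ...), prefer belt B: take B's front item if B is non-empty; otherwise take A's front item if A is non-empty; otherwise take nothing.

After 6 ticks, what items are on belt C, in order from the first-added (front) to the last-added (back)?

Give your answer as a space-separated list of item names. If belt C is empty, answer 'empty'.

Tick 1: prefer A, take tile from A; A=[bolt,hinge,gear,crate] B=[peg,beam,hook,rod,axle] C=[tile]
Tick 2: prefer B, take peg from B; A=[bolt,hinge,gear,crate] B=[beam,hook,rod,axle] C=[tile,peg]
Tick 3: prefer A, take bolt from A; A=[hinge,gear,crate] B=[beam,hook,rod,axle] C=[tile,peg,bolt]
Tick 4: prefer B, take beam from B; A=[hinge,gear,crate] B=[hook,rod,axle] C=[tile,peg,bolt,beam]
Tick 5: prefer A, take hinge from A; A=[gear,crate] B=[hook,rod,axle] C=[tile,peg,bolt,beam,hinge]
Tick 6: prefer B, take hook from B; A=[gear,crate] B=[rod,axle] C=[tile,peg,bolt,beam,hinge,hook]

Answer: tile peg bolt beam hinge hook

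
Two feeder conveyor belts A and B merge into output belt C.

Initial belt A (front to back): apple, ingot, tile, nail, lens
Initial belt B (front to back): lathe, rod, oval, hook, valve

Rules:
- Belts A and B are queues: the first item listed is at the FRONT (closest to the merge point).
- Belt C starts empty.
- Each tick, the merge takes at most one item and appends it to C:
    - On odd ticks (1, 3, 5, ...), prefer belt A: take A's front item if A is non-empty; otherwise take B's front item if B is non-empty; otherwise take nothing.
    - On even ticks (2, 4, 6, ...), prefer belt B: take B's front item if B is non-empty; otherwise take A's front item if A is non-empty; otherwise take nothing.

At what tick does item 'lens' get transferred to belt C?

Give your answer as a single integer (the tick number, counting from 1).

Answer: 9

Derivation:
Tick 1: prefer A, take apple from A; A=[ingot,tile,nail,lens] B=[lathe,rod,oval,hook,valve] C=[apple]
Tick 2: prefer B, take lathe from B; A=[ingot,tile,nail,lens] B=[rod,oval,hook,valve] C=[apple,lathe]
Tick 3: prefer A, take ingot from A; A=[tile,nail,lens] B=[rod,oval,hook,valve] C=[apple,lathe,ingot]
Tick 4: prefer B, take rod from B; A=[tile,nail,lens] B=[oval,hook,valve] C=[apple,lathe,ingot,rod]
Tick 5: prefer A, take tile from A; A=[nail,lens] B=[oval,hook,valve] C=[apple,lathe,ingot,rod,tile]
Tick 6: prefer B, take oval from B; A=[nail,lens] B=[hook,valve] C=[apple,lathe,ingot,rod,tile,oval]
Tick 7: prefer A, take nail from A; A=[lens] B=[hook,valve] C=[apple,lathe,ingot,rod,tile,oval,nail]
Tick 8: prefer B, take hook from B; A=[lens] B=[valve] C=[apple,lathe,ingot,rod,tile,oval,nail,hook]
Tick 9: prefer A, take lens from A; A=[-] B=[valve] C=[apple,lathe,ingot,rod,tile,oval,nail,hook,lens]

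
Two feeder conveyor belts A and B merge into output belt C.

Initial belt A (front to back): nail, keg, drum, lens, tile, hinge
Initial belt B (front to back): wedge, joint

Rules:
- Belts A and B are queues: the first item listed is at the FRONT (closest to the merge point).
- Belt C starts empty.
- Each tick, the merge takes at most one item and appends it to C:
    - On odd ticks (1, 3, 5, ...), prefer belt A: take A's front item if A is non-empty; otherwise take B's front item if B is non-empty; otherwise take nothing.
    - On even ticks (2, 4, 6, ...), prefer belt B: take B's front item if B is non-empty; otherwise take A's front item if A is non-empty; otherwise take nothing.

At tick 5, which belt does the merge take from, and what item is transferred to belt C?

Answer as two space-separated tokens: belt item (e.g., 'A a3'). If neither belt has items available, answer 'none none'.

Tick 1: prefer A, take nail from A; A=[keg,drum,lens,tile,hinge] B=[wedge,joint] C=[nail]
Tick 2: prefer B, take wedge from B; A=[keg,drum,lens,tile,hinge] B=[joint] C=[nail,wedge]
Tick 3: prefer A, take keg from A; A=[drum,lens,tile,hinge] B=[joint] C=[nail,wedge,keg]
Tick 4: prefer B, take joint from B; A=[drum,lens,tile,hinge] B=[-] C=[nail,wedge,keg,joint]
Tick 5: prefer A, take drum from A; A=[lens,tile,hinge] B=[-] C=[nail,wedge,keg,joint,drum]

Answer: A drum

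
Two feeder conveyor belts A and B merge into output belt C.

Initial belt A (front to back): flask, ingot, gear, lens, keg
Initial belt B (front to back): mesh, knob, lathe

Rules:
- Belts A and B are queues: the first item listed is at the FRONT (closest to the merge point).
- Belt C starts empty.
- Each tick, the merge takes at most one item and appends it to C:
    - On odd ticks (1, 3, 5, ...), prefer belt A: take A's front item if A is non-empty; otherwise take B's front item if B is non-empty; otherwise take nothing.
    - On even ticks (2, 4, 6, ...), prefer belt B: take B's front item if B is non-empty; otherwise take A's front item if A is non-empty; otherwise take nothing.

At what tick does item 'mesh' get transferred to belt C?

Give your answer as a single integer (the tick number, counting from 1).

Tick 1: prefer A, take flask from A; A=[ingot,gear,lens,keg] B=[mesh,knob,lathe] C=[flask]
Tick 2: prefer B, take mesh from B; A=[ingot,gear,lens,keg] B=[knob,lathe] C=[flask,mesh]

Answer: 2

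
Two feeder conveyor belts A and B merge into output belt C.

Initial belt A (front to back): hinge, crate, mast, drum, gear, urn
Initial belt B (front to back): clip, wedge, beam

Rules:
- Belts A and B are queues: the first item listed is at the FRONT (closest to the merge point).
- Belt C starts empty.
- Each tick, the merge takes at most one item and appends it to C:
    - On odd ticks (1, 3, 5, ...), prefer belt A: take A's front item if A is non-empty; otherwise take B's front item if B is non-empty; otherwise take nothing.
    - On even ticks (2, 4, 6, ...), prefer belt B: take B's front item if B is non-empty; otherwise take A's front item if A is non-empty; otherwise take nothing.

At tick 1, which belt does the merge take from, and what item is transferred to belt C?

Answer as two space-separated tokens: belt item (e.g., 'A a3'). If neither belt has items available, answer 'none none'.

Tick 1: prefer A, take hinge from A; A=[crate,mast,drum,gear,urn] B=[clip,wedge,beam] C=[hinge]

Answer: A hinge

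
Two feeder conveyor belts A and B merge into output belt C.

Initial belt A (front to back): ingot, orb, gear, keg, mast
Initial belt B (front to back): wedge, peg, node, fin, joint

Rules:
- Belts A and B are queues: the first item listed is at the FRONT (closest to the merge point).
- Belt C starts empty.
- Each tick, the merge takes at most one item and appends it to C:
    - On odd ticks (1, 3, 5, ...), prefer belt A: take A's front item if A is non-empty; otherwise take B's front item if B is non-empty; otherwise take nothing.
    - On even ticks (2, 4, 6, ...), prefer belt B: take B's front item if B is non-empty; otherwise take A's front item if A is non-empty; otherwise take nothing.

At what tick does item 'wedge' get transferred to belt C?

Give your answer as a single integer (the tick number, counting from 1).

Tick 1: prefer A, take ingot from A; A=[orb,gear,keg,mast] B=[wedge,peg,node,fin,joint] C=[ingot]
Tick 2: prefer B, take wedge from B; A=[orb,gear,keg,mast] B=[peg,node,fin,joint] C=[ingot,wedge]

Answer: 2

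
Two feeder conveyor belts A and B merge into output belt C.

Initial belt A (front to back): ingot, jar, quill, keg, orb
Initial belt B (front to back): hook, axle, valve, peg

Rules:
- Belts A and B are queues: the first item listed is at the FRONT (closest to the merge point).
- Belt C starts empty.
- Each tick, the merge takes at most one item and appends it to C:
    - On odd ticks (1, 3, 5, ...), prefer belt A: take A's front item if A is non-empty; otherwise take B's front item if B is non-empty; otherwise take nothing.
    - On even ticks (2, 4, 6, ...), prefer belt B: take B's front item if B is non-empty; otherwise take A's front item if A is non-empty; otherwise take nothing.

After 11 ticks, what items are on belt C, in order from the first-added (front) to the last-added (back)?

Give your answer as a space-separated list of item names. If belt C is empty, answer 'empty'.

Answer: ingot hook jar axle quill valve keg peg orb

Derivation:
Tick 1: prefer A, take ingot from A; A=[jar,quill,keg,orb] B=[hook,axle,valve,peg] C=[ingot]
Tick 2: prefer B, take hook from B; A=[jar,quill,keg,orb] B=[axle,valve,peg] C=[ingot,hook]
Tick 3: prefer A, take jar from A; A=[quill,keg,orb] B=[axle,valve,peg] C=[ingot,hook,jar]
Tick 4: prefer B, take axle from B; A=[quill,keg,orb] B=[valve,peg] C=[ingot,hook,jar,axle]
Tick 5: prefer A, take quill from A; A=[keg,orb] B=[valve,peg] C=[ingot,hook,jar,axle,quill]
Tick 6: prefer B, take valve from B; A=[keg,orb] B=[peg] C=[ingot,hook,jar,axle,quill,valve]
Tick 7: prefer A, take keg from A; A=[orb] B=[peg] C=[ingot,hook,jar,axle,quill,valve,keg]
Tick 8: prefer B, take peg from B; A=[orb] B=[-] C=[ingot,hook,jar,axle,quill,valve,keg,peg]
Tick 9: prefer A, take orb from A; A=[-] B=[-] C=[ingot,hook,jar,axle,quill,valve,keg,peg,orb]
Tick 10: prefer B, both empty, nothing taken; A=[-] B=[-] C=[ingot,hook,jar,axle,quill,valve,keg,peg,orb]
Tick 11: prefer A, both empty, nothing taken; A=[-] B=[-] C=[ingot,hook,jar,axle,quill,valve,keg,peg,orb]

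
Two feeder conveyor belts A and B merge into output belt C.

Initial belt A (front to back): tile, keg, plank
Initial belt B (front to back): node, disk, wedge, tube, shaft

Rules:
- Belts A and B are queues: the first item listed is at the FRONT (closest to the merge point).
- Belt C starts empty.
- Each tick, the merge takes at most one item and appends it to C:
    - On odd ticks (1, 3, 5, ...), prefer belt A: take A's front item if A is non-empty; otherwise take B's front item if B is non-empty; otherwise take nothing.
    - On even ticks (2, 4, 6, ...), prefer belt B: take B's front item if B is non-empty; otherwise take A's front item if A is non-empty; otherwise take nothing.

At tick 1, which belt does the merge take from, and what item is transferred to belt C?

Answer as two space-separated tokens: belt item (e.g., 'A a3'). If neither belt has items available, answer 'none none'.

Tick 1: prefer A, take tile from A; A=[keg,plank] B=[node,disk,wedge,tube,shaft] C=[tile]

Answer: A tile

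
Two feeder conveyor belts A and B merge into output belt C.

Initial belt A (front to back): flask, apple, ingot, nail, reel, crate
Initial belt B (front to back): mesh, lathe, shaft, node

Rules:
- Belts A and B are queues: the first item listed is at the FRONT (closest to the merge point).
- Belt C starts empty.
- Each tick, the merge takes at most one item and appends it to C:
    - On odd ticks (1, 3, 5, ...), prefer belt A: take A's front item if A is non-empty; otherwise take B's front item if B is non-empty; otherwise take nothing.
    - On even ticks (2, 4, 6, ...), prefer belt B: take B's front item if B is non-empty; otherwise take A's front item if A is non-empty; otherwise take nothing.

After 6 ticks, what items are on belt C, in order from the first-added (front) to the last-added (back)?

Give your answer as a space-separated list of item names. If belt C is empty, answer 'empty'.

Answer: flask mesh apple lathe ingot shaft

Derivation:
Tick 1: prefer A, take flask from A; A=[apple,ingot,nail,reel,crate] B=[mesh,lathe,shaft,node] C=[flask]
Tick 2: prefer B, take mesh from B; A=[apple,ingot,nail,reel,crate] B=[lathe,shaft,node] C=[flask,mesh]
Tick 3: prefer A, take apple from A; A=[ingot,nail,reel,crate] B=[lathe,shaft,node] C=[flask,mesh,apple]
Tick 4: prefer B, take lathe from B; A=[ingot,nail,reel,crate] B=[shaft,node] C=[flask,mesh,apple,lathe]
Tick 5: prefer A, take ingot from A; A=[nail,reel,crate] B=[shaft,node] C=[flask,mesh,apple,lathe,ingot]
Tick 6: prefer B, take shaft from B; A=[nail,reel,crate] B=[node] C=[flask,mesh,apple,lathe,ingot,shaft]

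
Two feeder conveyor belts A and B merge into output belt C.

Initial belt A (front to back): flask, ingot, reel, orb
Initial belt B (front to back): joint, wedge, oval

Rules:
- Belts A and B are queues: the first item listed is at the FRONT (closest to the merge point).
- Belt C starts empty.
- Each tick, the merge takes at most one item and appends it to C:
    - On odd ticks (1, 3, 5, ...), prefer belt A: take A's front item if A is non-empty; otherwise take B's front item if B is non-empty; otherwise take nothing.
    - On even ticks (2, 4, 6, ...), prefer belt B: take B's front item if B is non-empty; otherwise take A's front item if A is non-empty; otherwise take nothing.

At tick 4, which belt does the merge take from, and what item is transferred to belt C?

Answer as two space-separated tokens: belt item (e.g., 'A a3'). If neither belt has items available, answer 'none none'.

Answer: B wedge

Derivation:
Tick 1: prefer A, take flask from A; A=[ingot,reel,orb] B=[joint,wedge,oval] C=[flask]
Tick 2: prefer B, take joint from B; A=[ingot,reel,orb] B=[wedge,oval] C=[flask,joint]
Tick 3: prefer A, take ingot from A; A=[reel,orb] B=[wedge,oval] C=[flask,joint,ingot]
Tick 4: prefer B, take wedge from B; A=[reel,orb] B=[oval] C=[flask,joint,ingot,wedge]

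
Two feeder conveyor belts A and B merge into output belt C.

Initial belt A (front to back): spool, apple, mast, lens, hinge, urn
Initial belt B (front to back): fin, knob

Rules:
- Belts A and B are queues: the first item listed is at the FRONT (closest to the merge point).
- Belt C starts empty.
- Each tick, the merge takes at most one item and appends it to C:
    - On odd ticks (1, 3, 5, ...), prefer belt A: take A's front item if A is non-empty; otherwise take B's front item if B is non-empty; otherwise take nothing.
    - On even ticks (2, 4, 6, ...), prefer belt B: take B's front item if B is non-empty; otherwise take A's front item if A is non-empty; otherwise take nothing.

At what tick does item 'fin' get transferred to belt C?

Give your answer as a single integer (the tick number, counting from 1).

Tick 1: prefer A, take spool from A; A=[apple,mast,lens,hinge,urn] B=[fin,knob] C=[spool]
Tick 2: prefer B, take fin from B; A=[apple,mast,lens,hinge,urn] B=[knob] C=[spool,fin]

Answer: 2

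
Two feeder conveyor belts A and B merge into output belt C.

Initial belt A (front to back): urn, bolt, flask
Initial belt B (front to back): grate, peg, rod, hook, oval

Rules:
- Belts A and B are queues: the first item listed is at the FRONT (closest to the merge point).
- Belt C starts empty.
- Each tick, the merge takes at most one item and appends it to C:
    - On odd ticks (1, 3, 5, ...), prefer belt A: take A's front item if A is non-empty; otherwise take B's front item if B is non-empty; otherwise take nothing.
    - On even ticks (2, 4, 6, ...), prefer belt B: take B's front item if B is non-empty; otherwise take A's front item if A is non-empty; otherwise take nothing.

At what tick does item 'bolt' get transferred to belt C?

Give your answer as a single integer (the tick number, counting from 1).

Answer: 3

Derivation:
Tick 1: prefer A, take urn from A; A=[bolt,flask] B=[grate,peg,rod,hook,oval] C=[urn]
Tick 2: prefer B, take grate from B; A=[bolt,flask] B=[peg,rod,hook,oval] C=[urn,grate]
Tick 3: prefer A, take bolt from A; A=[flask] B=[peg,rod,hook,oval] C=[urn,grate,bolt]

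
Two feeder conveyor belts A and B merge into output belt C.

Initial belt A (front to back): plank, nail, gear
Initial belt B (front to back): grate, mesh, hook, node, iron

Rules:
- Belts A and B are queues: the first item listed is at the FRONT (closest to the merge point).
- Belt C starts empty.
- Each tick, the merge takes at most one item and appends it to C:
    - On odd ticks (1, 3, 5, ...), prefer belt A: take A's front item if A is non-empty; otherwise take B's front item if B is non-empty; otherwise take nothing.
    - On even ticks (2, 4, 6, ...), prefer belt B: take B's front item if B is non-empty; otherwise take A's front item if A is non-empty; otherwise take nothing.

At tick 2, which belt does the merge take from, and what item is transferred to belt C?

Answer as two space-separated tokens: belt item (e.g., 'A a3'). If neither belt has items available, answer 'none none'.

Tick 1: prefer A, take plank from A; A=[nail,gear] B=[grate,mesh,hook,node,iron] C=[plank]
Tick 2: prefer B, take grate from B; A=[nail,gear] B=[mesh,hook,node,iron] C=[plank,grate]

Answer: B grate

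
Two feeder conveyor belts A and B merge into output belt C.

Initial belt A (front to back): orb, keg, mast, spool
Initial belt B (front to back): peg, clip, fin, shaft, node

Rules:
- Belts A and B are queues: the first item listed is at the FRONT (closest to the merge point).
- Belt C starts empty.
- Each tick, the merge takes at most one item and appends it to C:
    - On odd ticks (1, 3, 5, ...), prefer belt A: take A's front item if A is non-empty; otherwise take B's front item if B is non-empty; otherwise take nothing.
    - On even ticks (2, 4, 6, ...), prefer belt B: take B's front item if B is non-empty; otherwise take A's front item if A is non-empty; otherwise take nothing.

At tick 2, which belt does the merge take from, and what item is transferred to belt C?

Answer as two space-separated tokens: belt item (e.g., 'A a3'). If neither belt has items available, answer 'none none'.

Answer: B peg

Derivation:
Tick 1: prefer A, take orb from A; A=[keg,mast,spool] B=[peg,clip,fin,shaft,node] C=[orb]
Tick 2: prefer B, take peg from B; A=[keg,mast,spool] B=[clip,fin,shaft,node] C=[orb,peg]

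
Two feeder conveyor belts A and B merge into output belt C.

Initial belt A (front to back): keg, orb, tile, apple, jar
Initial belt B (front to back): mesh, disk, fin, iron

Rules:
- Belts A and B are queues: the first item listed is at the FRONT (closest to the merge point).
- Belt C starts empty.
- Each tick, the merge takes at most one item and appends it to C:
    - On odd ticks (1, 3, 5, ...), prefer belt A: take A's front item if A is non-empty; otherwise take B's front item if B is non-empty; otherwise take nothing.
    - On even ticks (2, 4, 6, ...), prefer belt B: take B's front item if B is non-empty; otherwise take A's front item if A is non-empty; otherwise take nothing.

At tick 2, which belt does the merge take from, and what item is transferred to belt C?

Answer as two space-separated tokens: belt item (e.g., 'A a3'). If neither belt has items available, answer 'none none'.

Tick 1: prefer A, take keg from A; A=[orb,tile,apple,jar] B=[mesh,disk,fin,iron] C=[keg]
Tick 2: prefer B, take mesh from B; A=[orb,tile,apple,jar] B=[disk,fin,iron] C=[keg,mesh]

Answer: B mesh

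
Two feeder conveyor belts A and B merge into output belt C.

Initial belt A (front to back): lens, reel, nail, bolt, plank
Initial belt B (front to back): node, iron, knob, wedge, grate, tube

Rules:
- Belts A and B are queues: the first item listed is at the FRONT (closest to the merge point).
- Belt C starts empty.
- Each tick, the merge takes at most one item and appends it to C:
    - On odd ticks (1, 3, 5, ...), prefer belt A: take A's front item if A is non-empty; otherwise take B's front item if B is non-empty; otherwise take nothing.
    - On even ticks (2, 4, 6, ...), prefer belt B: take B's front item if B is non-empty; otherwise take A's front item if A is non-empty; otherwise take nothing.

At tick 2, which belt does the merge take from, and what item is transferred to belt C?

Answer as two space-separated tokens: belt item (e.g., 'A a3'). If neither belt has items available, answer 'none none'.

Tick 1: prefer A, take lens from A; A=[reel,nail,bolt,plank] B=[node,iron,knob,wedge,grate,tube] C=[lens]
Tick 2: prefer B, take node from B; A=[reel,nail,bolt,plank] B=[iron,knob,wedge,grate,tube] C=[lens,node]

Answer: B node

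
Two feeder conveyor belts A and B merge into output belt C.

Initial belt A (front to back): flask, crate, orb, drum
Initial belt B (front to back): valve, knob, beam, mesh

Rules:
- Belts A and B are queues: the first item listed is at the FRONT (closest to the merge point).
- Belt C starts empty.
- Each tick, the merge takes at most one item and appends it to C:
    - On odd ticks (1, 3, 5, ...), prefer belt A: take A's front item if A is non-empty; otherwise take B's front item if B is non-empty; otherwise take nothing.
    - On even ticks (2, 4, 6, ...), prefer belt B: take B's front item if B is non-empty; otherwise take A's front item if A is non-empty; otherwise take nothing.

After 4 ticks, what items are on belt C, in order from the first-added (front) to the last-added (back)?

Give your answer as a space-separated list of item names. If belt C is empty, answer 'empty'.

Answer: flask valve crate knob

Derivation:
Tick 1: prefer A, take flask from A; A=[crate,orb,drum] B=[valve,knob,beam,mesh] C=[flask]
Tick 2: prefer B, take valve from B; A=[crate,orb,drum] B=[knob,beam,mesh] C=[flask,valve]
Tick 3: prefer A, take crate from A; A=[orb,drum] B=[knob,beam,mesh] C=[flask,valve,crate]
Tick 4: prefer B, take knob from B; A=[orb,drum] B=[beam,mesh] C=[flask,valve,crate,knob]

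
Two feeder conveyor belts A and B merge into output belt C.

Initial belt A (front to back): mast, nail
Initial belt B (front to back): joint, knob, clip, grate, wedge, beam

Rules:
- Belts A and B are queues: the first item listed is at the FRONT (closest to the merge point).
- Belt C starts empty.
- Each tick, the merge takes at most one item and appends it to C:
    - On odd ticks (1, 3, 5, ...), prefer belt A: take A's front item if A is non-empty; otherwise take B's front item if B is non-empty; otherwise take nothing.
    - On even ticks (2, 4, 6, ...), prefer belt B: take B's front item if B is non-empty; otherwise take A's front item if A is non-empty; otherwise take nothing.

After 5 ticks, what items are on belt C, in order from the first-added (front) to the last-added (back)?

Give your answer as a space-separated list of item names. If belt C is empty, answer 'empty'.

Tick 1: prefer A, take mast from A; A=[nail] B=[joint,knob,clip,grate,wedge,beam] C=[mast]
Tick 2: prefer B, take joint from B; A=[nail] B=[knob,clip,grate,wedge,beam] C=[mast,joint]
Tick 3: prefer A, take nail from A; A=[-] B=[knob,clip,grate,wedge,beam] C=[mast,joint,nail]
Tick 4: prefer B, take knob from B; A=[-] B=[clip,grate,wedge,beam] C=[mast,joint,nail,knob]
Tick 5: prefer A, take clip from B; A=[-] B=[grate,wedge,beam] C=[mast,joint,nail,knob,clip]

Answer: mast joint nail knob clip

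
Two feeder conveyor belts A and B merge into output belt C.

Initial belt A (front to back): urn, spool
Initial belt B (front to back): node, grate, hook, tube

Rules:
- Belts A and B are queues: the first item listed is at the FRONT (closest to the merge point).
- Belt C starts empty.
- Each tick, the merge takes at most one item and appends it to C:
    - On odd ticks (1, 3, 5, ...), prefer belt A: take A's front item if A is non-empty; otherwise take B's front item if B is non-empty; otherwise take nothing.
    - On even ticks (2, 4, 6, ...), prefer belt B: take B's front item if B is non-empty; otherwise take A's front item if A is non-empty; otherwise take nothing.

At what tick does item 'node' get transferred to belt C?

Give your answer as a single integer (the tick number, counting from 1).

Answer: 2

Derivation:
Tick 1: prefer A, take urn from A; A=[spool] B=[node,grate,hook,tube] C=[urn]
Tick 2: prefer B, take node from B; A=[spool] B=[grate,hook,tube] C=[urn,node]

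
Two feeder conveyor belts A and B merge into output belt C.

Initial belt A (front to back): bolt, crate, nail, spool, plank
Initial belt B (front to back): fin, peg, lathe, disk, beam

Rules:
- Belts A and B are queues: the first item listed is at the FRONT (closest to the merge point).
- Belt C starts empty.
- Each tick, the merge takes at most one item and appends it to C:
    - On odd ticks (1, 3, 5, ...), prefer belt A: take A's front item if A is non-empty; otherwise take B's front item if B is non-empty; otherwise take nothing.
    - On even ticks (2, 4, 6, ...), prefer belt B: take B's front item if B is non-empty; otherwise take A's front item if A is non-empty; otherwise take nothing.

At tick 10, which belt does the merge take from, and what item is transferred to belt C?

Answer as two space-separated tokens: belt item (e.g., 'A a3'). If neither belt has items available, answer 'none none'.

Tick 1: prefer A, take bolt from A; A=[crate,nail,spool,plank] B=[fin,peg,lathe,disk,beam] C=[bolt]
Tick 2: prefer B, take fin from B; A=[crate,nail,spool,plank] B=[peg,lathe,disk,beam] C=[bolt,fin]
Tick 3: prefer A, take crate from A; A=[nail,spool,plank] B=[peg,lathe,disk,beam] C=[bolt,fin,crate]
Tick 4: prefer B, take peg from B; A=[nail,spool,plank] B=[lathe,disk,beam] C=[bolt,fin,crate,peg]
Tick 5: prefer A, take nail from A; A=[spool,plank] B=[lathe,disk,beam] C=[bolt,fin,crate,peg,nail]
Tick 6: prefer B, take lathe from B; A=[spool,plank] B=[disk,beam] C=[bolt,fin,crate,peg,nail,lathe]
Tick 7: prefer A, take spool from A; A=[plank] B=[disk,beam] C=[bolt,fin,crate,peg,nail,lathe,spool]
Tick 8: prefer B, take disk from B; A=[plank] B=[beam] C=[bolt,fin,crate,peg,nail,lathe,spool,disk]
Tick 9: prefer A, take plank from A; A=[-] B=[beam] C=[bolt,fin,crate,peg,nail,lathe,spool,disk,plank]
Tick 10: prefer B, take beam from B; A=[-] B=[-] C=[bolt,fin,crate,peg,nail,lathe,spool,disk,plank,beam]

Answer: B beam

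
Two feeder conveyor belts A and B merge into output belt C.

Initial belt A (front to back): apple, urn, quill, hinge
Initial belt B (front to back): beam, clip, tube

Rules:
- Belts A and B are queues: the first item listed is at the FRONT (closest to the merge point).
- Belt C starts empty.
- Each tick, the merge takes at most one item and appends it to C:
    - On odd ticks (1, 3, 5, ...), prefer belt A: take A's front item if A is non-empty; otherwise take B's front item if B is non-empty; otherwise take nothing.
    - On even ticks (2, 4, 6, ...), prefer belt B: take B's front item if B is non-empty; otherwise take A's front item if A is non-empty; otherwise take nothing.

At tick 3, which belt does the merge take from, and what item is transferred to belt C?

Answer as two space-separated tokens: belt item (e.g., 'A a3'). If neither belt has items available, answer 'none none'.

Tick 1: prefer A, take apple from A; A=[urn,quill,hinge] B=[beam,clip,tube] C=[apple]
Tick 2: prefer B, take beam from B; A=[urn,quill,hinge] B=[clip,tube] C=[apple,beam]
Tick 3: prefer A, take urn from A; A=[quill,hinge] B=[clip,tube] C=[apple,beam,urn]

Answer: A urn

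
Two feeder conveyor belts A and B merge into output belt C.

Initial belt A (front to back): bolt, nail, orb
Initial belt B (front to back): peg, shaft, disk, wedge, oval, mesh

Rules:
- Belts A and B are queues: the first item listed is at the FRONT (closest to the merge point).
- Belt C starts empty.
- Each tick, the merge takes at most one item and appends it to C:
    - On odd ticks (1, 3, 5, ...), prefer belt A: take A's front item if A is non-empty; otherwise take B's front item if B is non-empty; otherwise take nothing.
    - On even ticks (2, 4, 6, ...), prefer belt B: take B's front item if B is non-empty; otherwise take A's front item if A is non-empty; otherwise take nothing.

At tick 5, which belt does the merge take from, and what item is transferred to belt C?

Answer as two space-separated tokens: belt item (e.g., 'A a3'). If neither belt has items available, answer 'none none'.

Answer: A orb

Derivation:
Tick 1: prefer A, take bolt from A; A=[nail,orb] B=[peg,shaft,disk,wedge,oval,mesh] C=[bolt]
Tick 2: prefer B, take peg from B; A=[nail,orb] B=[shaft,disk,wedge,oval,mesh] C=[bolt,peg]
Tick 3: prefer A, take nail from A; A=[orb] B=[shaft,disk,wedge,oval,mesh] C=[bolt,peg,nail]
Tick 4: prefer B, take shaft from B; A=[orb] B=[disk,wedge,oval,mesh] C=[bolt,peg,nail,shaft]
Tick 5: prefer A, take orb from A; A=[-] B=[disk,wedge,oval,mesh] C=[bolt,peg,nail,shaft,orb]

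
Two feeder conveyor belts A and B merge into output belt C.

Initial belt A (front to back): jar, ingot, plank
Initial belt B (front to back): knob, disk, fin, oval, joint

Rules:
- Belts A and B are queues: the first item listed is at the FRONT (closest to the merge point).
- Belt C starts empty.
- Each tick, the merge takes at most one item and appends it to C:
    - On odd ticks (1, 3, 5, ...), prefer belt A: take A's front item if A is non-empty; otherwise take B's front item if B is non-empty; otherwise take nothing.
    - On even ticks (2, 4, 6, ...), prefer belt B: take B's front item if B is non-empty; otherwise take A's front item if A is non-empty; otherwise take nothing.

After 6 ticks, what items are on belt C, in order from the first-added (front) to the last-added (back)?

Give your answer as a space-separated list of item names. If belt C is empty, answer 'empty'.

Answer: jar knob ingot disk plank fin

Derivation:
Tick 1: prefer A, take jar from A; A=[ingot,plank] B=[knob,disk,fin,oval,joint] C=[jar]
Tick 2: prefer B, take knob from B; A=[ingot,plank] B=[disk,fin,oval,joint] C=[jar,knob]
Tick 3: prefer A, take ingot from A; A=[plank] B=[disk,fin,oval,joint] C=[jar,knob,ingot]
Tick 4: prefer B, take disk from B; A=[plank] B=[fin,oval,joint] C=[jar,knob,ingot,disk]
Tick 5: prefer A, take plank from A; A=[-] B=[fin,oval,joint] C=[jar,knob,ingot,disk,plank]
Tick 6: prefer B, take fin from B; A=[-] B=[oval,joint] C=[jar,knob,ingot,disk,plank,fin]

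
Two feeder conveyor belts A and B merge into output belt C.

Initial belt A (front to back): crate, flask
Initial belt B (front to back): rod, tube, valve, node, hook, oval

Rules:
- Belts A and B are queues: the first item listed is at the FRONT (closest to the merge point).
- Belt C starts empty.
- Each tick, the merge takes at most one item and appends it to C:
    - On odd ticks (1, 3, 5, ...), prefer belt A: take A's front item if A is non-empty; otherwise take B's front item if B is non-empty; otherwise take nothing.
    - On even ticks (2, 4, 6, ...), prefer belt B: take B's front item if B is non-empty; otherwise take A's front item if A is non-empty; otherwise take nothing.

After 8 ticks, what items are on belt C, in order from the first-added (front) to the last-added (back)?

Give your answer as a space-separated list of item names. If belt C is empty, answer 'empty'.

Answer: crate rod flask tube valve node hook oval

Derivation:
Tick 1: prefer A, take crate from A; A=[flask] B=[rod,tube,valve,node,hook,oval] C=[crate]
Tick 2: prefer B, take rod from B; A=[flask] B=[tube,valve,node,hook,oval] C=[crate,rod]
Tick 3: prefer A, take flask from A; A=[-] B=[tube,valve,node,hook,oval] C=[crate,rod,flask]
Tick 4: prefer B, take tube from B; A=[-] B=[valve,node,hook,oval] C=[crate,rod,flask,tube]
Tick 5: prefer A, take valve from B; A=[-] B=[node,hook,oval] C=[crate,rod,flask,tube,valve]
Tick 6: prefer B, take node from B; A=[-] B=[hook,oval] C=[crate,rod,flask,tube,valve,node]
Tick 7: prefer A, take hook from B; A=[-] B=[oval] C=[crate,rod,flask,tube,valve,node,hook]
Tick 8: prefer B, take oval from B; A=[-] B=[-] C=[crate,rod,flask,tube,valve,node,hook,oval]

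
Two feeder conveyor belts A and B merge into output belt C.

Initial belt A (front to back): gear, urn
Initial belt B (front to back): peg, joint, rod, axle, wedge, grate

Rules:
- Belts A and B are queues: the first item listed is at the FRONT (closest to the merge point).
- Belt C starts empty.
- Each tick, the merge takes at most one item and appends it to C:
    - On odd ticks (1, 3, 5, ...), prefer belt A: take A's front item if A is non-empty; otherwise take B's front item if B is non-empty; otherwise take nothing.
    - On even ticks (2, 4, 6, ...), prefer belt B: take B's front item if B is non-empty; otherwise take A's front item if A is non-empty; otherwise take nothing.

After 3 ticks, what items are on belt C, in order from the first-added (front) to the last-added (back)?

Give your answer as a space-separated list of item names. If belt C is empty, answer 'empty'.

Tick 1: prefer A, take gear from A; A=[urn] B=[peg,joint,rod,axle,wedge,grate] C=[gear]
Tick 2: prefer B, take peg from B; A=[urn] B=[joint,rod,axle,wedge,grate] C=[gear,peg]
Tick 3: prefer A, take urn from A; A=[-] B=[joint,rod,axle,wedge,grate] C=[gear,peg,urn]

Answer: gear peg urn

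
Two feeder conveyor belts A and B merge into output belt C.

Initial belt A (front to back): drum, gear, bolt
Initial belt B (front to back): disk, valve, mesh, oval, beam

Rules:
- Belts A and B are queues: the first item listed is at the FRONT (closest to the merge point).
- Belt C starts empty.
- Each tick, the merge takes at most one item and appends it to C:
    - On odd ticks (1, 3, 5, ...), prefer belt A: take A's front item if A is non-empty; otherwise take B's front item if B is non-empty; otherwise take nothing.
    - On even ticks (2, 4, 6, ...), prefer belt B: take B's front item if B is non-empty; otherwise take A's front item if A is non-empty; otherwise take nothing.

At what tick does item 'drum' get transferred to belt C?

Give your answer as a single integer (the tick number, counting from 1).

Tick 1: prefer A, take drum from A; A=[gear,bolt] B=[disk,valve,mesh,oval,beam] C=[drum]

Answer: 1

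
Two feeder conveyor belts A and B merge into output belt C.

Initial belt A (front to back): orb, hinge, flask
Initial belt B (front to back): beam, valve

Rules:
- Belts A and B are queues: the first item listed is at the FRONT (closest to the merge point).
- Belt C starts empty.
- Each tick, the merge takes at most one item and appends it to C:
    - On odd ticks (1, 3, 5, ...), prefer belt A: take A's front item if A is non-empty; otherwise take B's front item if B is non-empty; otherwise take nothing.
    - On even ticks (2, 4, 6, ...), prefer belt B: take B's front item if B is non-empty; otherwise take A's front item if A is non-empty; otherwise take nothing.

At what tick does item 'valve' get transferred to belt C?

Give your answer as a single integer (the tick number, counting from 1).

Answer: 4

Derivation:
Tick 1: prefer A, take orb from A; A=[hinge,flask] B=[beam,valve] C=[orb]
Tick 2: prefer B, take beam from B; A=[hinge,flask] B=[valve] C=[orb,beam]
Tick 3: prefer A, take hinge from A; A=[flask] B=[valve] C=[orb,beam,hinge]
Tick 4: prefer B, take valve from B; A=[flask] B=[-] C=[orb,beam,hinge,valve]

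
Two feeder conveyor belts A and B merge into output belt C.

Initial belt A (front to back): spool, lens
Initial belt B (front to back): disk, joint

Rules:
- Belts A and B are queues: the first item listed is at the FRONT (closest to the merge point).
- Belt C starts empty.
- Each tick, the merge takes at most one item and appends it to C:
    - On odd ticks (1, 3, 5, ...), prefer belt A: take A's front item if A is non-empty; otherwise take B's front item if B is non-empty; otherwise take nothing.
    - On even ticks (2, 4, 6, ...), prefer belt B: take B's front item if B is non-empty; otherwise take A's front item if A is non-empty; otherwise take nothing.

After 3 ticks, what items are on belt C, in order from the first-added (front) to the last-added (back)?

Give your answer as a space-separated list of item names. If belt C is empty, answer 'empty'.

Answer: spool disk lens

Derivation:
Tick 1: prefer A, take spool from A; A=[lens] B=[disk,joint] C=[spool]
Tick 2: prefer B, take disk from B; A=[lens] B=[joint] C=[spool,disk]
Tick 3: prefer A, take lens from A; A=[-] B=[joint] C=[spool,disk,lens]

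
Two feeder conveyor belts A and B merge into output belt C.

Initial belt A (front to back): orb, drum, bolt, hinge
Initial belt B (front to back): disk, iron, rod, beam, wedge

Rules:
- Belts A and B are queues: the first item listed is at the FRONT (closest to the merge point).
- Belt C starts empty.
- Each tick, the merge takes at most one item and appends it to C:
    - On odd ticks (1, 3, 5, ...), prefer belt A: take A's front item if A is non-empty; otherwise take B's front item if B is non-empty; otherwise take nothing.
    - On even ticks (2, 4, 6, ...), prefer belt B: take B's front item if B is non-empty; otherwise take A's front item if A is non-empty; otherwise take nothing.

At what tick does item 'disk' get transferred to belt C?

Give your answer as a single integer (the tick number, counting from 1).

Tick 1: prefer A, take orb from A; A=[drum,bolt,hinge] B=[disk,iron,rod,beam,wedge] C=[orb]
Tick 2: prefer B, take disk from B; A=[drum,bolt,hinge] B=[iron,rod,beam,wedge] C=[orb,disk]

Answer: 2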